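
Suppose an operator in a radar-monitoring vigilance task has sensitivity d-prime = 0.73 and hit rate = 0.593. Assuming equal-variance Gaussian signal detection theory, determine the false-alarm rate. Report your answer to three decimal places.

false-alarm rate = 0.310

z(hit rate) = z(0.593) = 0.2353
z(FA) = z(H) − d' = 0.2353 − 0.73 = -0.4947
false-alarm rate = Φ(-0.4947) = 0.3104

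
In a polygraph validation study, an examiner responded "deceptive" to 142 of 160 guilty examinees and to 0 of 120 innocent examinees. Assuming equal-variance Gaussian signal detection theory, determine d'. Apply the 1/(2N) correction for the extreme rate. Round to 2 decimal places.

d' = 3.85

The false-alarm rate is 0/120 = 0, so apply the 1/(2N) correction: FA → 1/(2·120) = 0.00417.
z(H) = z(0.88750) = 1.213
z(FA) = z(0.00417) = -2.638
d' = 1.213 − (-2.638) = 3.851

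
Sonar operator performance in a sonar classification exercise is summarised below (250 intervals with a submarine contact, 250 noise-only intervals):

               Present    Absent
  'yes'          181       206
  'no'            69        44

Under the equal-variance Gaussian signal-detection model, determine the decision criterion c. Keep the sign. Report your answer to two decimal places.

H = 181/250 = 0.7240
FA = 206/250 = 0.8240
Φ⁻¹(H) = Φ⁻¹(0.7240) = 0.5948
Φ⁻¹(FA) = Φ⁻¹(0.8240) = 0.9307
c = −½·[z(H) + z(FA)] = −0.5 × (0.5948 + 0.9307) = -0.76275
c < 0: the sonar operator has a liberal response bias.

c = -0.76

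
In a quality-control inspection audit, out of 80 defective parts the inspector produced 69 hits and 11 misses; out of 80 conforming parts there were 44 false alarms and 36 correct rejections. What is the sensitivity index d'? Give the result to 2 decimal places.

H = 69/80 = 0.8625
FA = 44/80 = 0.5500
z(H) = z(0.8625) = 1.0916
z(FA) = z(0.5500) = 0.1257
d' = z(H) − z(FA) = 1.0916 − 0.1257 = 0.9659

d' = 0.97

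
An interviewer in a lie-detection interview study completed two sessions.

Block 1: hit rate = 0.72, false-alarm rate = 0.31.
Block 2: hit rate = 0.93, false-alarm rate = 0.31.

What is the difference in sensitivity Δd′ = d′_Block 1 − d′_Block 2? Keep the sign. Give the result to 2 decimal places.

Δd′ = -0.89

Block 1: z(0.72) = 0.583, z(0.31) = -0.496, d' = 1.079
Block 2: z(0.93) = 1.476, z(0.31) = -0.496, d' = 1.972
Δd' = d'_Block 1 − d'_Block 2 = 1.079 − 1.972 = -0.893
Block 2 has the higher sensitivity.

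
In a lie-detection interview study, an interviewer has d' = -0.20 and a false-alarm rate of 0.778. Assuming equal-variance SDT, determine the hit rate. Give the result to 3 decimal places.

hit rate = 0.714

z(false-alarm rate) = z(0.778) = 0.7655
z(H) = z(FA) + d' = 0.7655 + (-0.20) = 0.5655
hit rate = Φ(0.5655) = 0.7141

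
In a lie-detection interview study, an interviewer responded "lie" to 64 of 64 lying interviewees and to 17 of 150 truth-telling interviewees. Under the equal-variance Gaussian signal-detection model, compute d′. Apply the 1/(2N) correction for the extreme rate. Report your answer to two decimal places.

d′ = 3.63

The hit rate is 64/64 = 1, so apply the 1/(2N) correction: H → 1 − 1/(2·64) = 0.99219.
z(H) = z(0.99219) = 2.418
z(FA) = z(0.11333) = -1.209
d' = 2.418 − (-1.209) = 3.627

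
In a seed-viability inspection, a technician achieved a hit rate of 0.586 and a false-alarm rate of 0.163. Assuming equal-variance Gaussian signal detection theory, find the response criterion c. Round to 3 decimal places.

Φ⁻¹(0.586) = 0.2173, Φ⁻¹(0.163) = -0.9822
c = −½·[z(H) + z(FA)] = −0.5 × (0.2173 + (-0.9822)) = 0.38245
c > 0: the technician has a conservative response bias.

c = 0.382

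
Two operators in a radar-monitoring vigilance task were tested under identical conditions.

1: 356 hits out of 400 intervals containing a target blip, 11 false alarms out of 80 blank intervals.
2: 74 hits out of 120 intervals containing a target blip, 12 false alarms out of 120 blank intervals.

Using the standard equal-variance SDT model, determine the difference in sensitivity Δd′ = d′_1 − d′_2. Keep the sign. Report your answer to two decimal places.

Δd′ = 0.74

1: z(0.8900) = 1.227, z(0.1375) = -1.092, d' = 2.319
2: z(0.6167) = 0.297, z(0.1000) = -1.282, d' = 1.579
Δd' = d'_1 − d'_2 = 2.319 − 1.579 = 0.740
1 has the higher sensitivity.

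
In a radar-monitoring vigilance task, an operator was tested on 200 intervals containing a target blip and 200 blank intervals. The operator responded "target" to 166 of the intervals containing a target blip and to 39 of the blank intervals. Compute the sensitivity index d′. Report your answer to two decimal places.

d′ = 1.81

H = 166/200 = 0.8300
FA = 39/200 = 0.1950
z(0.8300) = 0.9542, z(0.1950) = -0.8596
d' = z(H) − z(FA) = 0.9542 − (-0.8596) = 1.8138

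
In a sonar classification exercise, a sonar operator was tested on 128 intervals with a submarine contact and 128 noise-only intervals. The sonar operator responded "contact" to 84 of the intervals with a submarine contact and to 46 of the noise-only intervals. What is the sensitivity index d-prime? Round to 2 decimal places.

H = 84/128 = 0.6562
FA = 46/128 = 0.3594
Φ⁻¹(0.6562) = 0.402, Φ⁻¹(0.3594) = -0.360
d' = z(H) − z(FA) = 0.402 − (-0.360) = 0.762

d-prime = 0.76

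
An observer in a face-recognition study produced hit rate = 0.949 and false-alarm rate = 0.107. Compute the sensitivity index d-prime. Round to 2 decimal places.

z(H) = z(0.949) = 1.635
z(FA) = z(0.107) = -1.243
d' = z(H) − z(FA) = 1.635 − (-1.243) = 2.878

d-prime = 2.88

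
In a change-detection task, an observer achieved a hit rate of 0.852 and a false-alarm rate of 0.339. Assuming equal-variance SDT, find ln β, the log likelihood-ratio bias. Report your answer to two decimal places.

Φ⁻¹(H) = Φ⁻¹(0.852) = 1.045
Φ⁻¹(FA) = Φ⁻¹(0.339) = -0.415
ln β = −½·[z(H)² − z(FA)²] = −0.5 × (1.092 − 0.172) = -0.460

ln β = -0.46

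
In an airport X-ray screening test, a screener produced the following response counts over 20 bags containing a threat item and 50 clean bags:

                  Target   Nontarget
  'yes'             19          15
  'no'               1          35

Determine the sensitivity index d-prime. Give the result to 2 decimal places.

H = 19/20 = 0.9500
FA = 15/50 = 0.3000
Φ⁻¹(H) = 1.645
Φ⁻¹(FA) = -0.524
d' = z(H) − z(FA) = 1.645 − (-0.524) = 2.169

d-prime = 2.17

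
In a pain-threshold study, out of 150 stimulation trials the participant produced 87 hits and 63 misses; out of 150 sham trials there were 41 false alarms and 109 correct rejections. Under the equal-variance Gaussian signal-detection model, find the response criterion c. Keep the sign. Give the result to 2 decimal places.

H = 87/150 = 0.5800
FA = 41/150 = 0.2733
Φ⁻¹(0.5800) = 0.2019, Φ⁻¹(0.2733) = -0.6029
c = −½·[z(H) + z(FA)] = −0.5 × (0.2019 + (-0.6029)) = 0.2005
c > 0: the participant has a conservative response bias.

c = 0.20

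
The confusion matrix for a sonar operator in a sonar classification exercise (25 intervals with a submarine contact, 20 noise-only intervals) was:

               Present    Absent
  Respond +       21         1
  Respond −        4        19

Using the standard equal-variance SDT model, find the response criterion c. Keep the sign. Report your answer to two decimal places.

H = 21/25 = 0.8400
FA = 1/20 = 0.0500
z(H) = 0.994
z(FA) = -1.645
c = −½·[z(H) + z(FA)] = −0.5 × (0.994 + (-1.645)) = 0.3255
c > 0: the sonar operator has a conservative response bias.

c = 0.33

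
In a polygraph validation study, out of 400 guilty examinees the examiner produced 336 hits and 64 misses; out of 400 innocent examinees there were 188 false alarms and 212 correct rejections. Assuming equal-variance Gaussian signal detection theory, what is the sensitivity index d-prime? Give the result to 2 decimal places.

H = 336/400 = 0.8400
FA = 188/400 = 0.4700
z(0.8400) = 0.994, z(0.4700) = -0.075
d' = z(H) − z(FA) = 0.994 − (-0.075) = 1.069

d-prime = 1.07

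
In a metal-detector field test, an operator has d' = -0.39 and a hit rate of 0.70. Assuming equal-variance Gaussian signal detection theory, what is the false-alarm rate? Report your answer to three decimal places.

false-alarm rate = 0.820

z(hit rate) = z(0.70) = 0.5244
z(FA) = z(H) − d' = 0.5244 − (-0.39) = 0.9144
false-alarm rate = Φ(0.9144) = 0.8197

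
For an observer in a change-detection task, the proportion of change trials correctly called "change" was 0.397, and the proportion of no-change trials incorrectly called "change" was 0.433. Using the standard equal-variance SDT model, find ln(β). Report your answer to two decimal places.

ln β = -0.02

z(H) = -0.261
z(FA) = -0.169
ln β = −½·[z(H)² − z(FA)²] = −0.5 × (0.068 − 0.029) = -0.0195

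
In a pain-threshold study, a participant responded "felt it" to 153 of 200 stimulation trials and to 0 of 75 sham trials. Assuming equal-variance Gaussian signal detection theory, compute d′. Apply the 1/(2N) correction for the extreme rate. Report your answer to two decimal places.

d′ = 3.20

The false-alarm rate is 0/75 = 0, so apply the 1/(2N) correction: FA → 1/(2·75) = 0.00667.
z(H) = z(0.76500) = 0.722
z(FA) = z(0.00667) = -2.475
d' = 0.722 − (-2.475) = 3.197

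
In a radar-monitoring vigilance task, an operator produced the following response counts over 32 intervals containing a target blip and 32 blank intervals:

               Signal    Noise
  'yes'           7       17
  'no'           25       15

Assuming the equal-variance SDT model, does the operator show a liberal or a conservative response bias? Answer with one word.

conservative

z(H) = -0.776, z(FA) = 0.078
c = −½·(z(H) + z(FA)) = 0.349
c > 0 → conservative criterion (biased toward responding “no”).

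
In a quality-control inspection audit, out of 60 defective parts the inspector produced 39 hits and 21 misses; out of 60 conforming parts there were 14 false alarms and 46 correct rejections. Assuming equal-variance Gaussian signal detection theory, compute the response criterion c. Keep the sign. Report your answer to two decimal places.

c = 0.17

H = 39/60 = 0.6500
FA = 14/60 = 0.2333
z(H) = z(0.6500) = 0.3853
z(FA) = z(0.2333) = -0.7280
c = −½·[z(H) + z(FA)] = −0.5 × (0.3853 + (-0.7280)) = 0.17135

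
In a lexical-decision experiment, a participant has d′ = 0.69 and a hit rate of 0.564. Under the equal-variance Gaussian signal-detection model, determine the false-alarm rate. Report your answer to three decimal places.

z(hit rate) = z(0.564) = 0.1611
z(FA) = z(H) − d' = 0.1611 − 0.69 = -0.5289
false-alarm rate = Φ(-0.5289) = 0.2984

false-alarm rate = 0.298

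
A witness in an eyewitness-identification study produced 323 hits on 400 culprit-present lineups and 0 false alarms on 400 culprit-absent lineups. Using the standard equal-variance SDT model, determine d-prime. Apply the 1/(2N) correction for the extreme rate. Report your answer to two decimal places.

d-prime = 3.89

The false-alarm rate is 0/400 = 0, so apply the 1/(2N) correction: FA → 1/(2·400) = 0.00125.
z(H) = z(0.80750) = 0.869
z(FA) = z(0.00125) = -3.023
d' = 0.869 − (-3.023) = 3.892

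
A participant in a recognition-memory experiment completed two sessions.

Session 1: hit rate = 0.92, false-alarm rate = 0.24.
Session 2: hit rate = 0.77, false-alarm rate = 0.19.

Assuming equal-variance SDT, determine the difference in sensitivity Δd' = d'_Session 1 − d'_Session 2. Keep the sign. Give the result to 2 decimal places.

Session 1: z(0.92) = 1.405, z(0.24) = -0.706, d' = 2.111
Session 2: z(0.77) = 0.739, z(0.19) = -0.878, d' = 1.617
Δd' = d'_Session 1 − d'_Session 2 = 2.111 − 1.617 = 0.494
Session 1 has the higher sensitivity.

Δd' = 0.49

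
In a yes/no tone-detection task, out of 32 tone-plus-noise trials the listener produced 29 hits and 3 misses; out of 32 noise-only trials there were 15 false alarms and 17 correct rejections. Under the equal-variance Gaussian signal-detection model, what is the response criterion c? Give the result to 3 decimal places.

H = 29/32 = 0.9062
FA = 15/32 = 0.4688
Φ⁻¹(0.9062) = 1.3177, Φ⁻¹(0.4688) = -0.0783
c = −½·[z(H) + z(FA)] = −0.5 × (1.3177 + (-0.0783)) = -0.6197

c = -0.620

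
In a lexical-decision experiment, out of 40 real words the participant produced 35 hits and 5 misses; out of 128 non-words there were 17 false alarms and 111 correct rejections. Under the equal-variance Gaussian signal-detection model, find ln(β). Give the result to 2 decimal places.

H = 35/40 = 0.8750
FA = 17/128 = 0.1328
Φ⁻¹(H) = Φ⁻¹(0.8750) = 1.150
Φ⁻¹(FA) = Φ⁻¹(0.1328) = -1.113
ln β = −½·[z(H)² − z(FA)²] = −0.5 × (1.323 − 1.239) = -0.042

ln β = -0.04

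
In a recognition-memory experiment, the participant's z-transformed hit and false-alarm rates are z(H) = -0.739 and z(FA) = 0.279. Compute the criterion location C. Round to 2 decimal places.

c = −½·[z(H) + z(FA)] = −½·(-0.739 + 0.279) = 0.230
c > 0: the participant has a conservative response bias.

C = 0.23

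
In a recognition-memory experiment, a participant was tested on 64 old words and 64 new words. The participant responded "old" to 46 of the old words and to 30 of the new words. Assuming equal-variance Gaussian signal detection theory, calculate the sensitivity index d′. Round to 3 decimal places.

H = 46/64 = 0.7188
FA = 30/64 = 0.4688
Φ⁻¹(H) = 0.5793
Φ⁻¹(FA) = -0.0783
d' = z(H) − z(FA) = 0.5793 − (-0.0783) = 0.6576

d′ = 0.658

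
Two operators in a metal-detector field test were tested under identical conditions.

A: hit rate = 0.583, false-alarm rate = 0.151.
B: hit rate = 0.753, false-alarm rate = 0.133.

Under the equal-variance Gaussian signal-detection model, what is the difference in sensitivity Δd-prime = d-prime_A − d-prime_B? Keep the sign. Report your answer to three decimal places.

A: z(0.583) = 0.2096, z(0.151) = -1.0322, d' = 1.2418
B: z(0.753) = 0.6840, z(0.133) = -1.1123, d' = 1.7963
Δd' = d'_A − d'_B = 1.2418 − 1.7963 = -0.5545
B has the higher sensitivity.

Δd-prime = -0.555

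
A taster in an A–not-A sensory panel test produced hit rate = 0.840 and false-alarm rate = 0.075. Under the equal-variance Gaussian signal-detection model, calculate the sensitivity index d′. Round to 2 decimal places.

Φ⁻¹(H) = Φ⁻¹(0.840) = 0.994
Φ⁻¹(FA) = Φ⁻¹(0.075) = -1.440
d' = z(H) − z(FA) = 0.994 − (-1.440) = 2.434

d′ = 2.43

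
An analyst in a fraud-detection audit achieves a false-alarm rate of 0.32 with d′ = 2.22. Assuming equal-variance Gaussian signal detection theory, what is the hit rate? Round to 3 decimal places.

z(false-alarm rate) = z(0.32) = -0.4677
z(H) = z(FA) + d' = -0.4677 + 2.22 = 1.7523
hit rate = Φ(1.7523) = 0.9601

hit rate = 0.960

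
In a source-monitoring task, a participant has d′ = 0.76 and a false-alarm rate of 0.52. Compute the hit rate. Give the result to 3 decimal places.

z(false-alarm rate) = z(0.52) = 0.0502
z(H) = z(FA) + d' = 0.0502 + 0.76 = 0.8102
hit rate = Φ(0.8102) = 0.7911

hit rate = 0.791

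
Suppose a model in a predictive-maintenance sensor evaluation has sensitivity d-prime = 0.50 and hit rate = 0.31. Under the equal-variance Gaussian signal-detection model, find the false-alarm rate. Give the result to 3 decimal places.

false-alarm rate = 0.160

z(hit rate) = z(0.31) = -0.4959
z(FA) = z(H) − d' = -0.4959 − 0.50 = -0.9959
false-alarm rate = Φ(-0.9959) = 0.1596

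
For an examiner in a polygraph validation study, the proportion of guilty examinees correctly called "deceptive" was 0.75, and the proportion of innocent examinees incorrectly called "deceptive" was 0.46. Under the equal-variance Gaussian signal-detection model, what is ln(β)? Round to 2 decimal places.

z(H) = z(0.75) = 0.674
z(FA) = z(0.46) = -0.100
ln β = −½·[z(H)² − z(FA)²] = −0.5 × (0.454 − 0.010) = -0.222

ln β = -0.22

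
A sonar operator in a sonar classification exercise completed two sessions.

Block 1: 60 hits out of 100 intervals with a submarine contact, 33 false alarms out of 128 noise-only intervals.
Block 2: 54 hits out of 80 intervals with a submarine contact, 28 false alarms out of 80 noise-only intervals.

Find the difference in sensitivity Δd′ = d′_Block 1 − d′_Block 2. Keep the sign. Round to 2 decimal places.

Δd′ = 0.06

Block 1: z(0.6000) = 0.253, z(0.2578) = -0.650, d' = 0.903
Block 2: z(0.6750) = 0.454, z(0.3500) = -0.385, d' = 0.839
Δd' = d'_Block 1 − d'_Block 2 = 0.903 − 0.839 = 0.064
Block 1 has the higher sensitivity.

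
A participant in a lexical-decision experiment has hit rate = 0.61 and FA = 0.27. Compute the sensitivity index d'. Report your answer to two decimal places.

Φ⁻¹(0.61) = 0.2793, Φ⁻¹(0.27) = -0.6128
d' = z(H) − z(FA) = 0.2793 − (-0.6128) = 0.8921

d' = 0.89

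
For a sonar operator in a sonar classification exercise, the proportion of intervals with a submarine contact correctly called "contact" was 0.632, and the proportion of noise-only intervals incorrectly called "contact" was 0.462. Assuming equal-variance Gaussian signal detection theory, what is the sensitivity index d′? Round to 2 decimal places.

d′ = 0.43

z(0.632) = 0.337, z(0.462) = -0.095
d' = z(H) − z(FA) = 0.337 − (-0.095) = 0.432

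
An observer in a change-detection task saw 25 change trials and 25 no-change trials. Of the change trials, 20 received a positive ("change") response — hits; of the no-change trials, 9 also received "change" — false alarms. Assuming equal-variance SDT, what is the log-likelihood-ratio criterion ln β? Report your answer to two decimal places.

H = 20/25 = 0.8000
FA = 9/25 = 0.3600
z(H) = 0.842
z(FA) = -0.358
ln β = −½·[z(H)² − z(FA)²] = −0.5 × (0.709 − 0.128) = -0.2905

ln β = -0.29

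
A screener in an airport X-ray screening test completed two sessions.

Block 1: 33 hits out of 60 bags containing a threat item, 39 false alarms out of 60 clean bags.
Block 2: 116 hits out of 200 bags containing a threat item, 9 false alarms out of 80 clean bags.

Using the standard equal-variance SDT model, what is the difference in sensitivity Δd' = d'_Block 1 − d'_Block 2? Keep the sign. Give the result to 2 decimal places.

Δd' = -1.67

Block 1: z(0.5500) = 0.126, z(0.6500) = 0.385, d' = -0.259
Block 2: z(0.5800) = 0.202, z(0.1125) = -1.213, d' = 1.415
Δd' = d'_Block 1 − d'_Block 2 = -0.259 − 1.415 = -1.674
Block 2 has the higher sensitivity.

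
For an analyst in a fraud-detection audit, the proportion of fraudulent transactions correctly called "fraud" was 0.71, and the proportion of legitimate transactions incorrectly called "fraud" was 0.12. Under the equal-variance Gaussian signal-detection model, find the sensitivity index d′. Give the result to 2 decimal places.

d′ = 1.73

z(0.71) = 0.5534, z(0.12) = -1.1750
d' = z(H) − z(FA) = 0.5534 − (-1.1750) = 1.7284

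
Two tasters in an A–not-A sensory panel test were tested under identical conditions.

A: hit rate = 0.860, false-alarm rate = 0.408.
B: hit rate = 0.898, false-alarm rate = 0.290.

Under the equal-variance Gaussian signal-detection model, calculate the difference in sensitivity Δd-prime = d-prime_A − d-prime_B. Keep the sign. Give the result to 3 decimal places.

Δd-prime = -0.511

A: z(0.860) = 1.0803, z(0.408) = -0.2327, d' = 1.3130
B: z(0.898) = 1.2702, z(0.290) = -0.5534, d' = 1.8236
Δd' = d'_A − d'_B = 1.3130 − 1.8236 = -0.5106
B has the higher sensitivity.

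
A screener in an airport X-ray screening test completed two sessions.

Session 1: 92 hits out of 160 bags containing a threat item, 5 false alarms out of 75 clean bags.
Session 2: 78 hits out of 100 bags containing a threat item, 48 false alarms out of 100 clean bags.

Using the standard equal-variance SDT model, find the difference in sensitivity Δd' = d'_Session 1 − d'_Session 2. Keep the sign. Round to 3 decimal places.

Δd' = 0.868

Session 1: z(0.5750) = 0.1891, z(0.0667) = -1.5008, d' = 1.6899
Session 2: z(0.7800) = 0.7722, z(0.4800) = -0.0502, d' = 0.8224
Δd' = d'_Session 1 − d'_Session 2 = 1.6899 − 0.8224 = 0.8675
Session 1 has the higher sensitivity.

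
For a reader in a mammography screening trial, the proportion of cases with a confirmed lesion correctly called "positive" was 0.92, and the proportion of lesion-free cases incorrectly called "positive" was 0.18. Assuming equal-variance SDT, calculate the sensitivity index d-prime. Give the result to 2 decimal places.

d-prime = 2.32

Φ⁻¹(H) = Φ⁻¹(0.92) = 1.4051
Φ⁻¹(FA) = Φ⁻¹(0.18) = -0.9154
d' = z(H) − z(FA) = 1.4051 − (-0.9154) = 2.3205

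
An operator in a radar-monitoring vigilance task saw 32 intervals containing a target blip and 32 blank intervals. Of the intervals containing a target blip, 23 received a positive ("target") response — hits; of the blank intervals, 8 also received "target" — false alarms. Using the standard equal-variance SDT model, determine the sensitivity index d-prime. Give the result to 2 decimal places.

d-prime = 1.25

H = 23/32 = 0.7188
FA = 8/32 = 0.2500
z(H) = z(0.7188) = 0.579
z(FA) = z(0.2500) = -0.674
d' = z(H) − z(FA) = 0.579 − (-0.674) = 1.253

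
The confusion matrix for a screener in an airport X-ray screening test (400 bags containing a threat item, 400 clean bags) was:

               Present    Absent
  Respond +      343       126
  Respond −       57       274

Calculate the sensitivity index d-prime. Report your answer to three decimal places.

H = 343/400 = 0.8575
FA = 126/400 = 0.3150
z(0.8575) = 1.0692, z(0.3150) = -0.4817
d' = z(H) − z(FA) = 1.0692 − (-0.4817) = 1.5509

d-prime = 1.551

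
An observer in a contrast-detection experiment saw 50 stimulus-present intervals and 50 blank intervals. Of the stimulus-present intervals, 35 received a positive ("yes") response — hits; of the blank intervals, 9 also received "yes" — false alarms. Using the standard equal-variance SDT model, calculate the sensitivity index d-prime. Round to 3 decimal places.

H = 35/50 = 0.7000
FA = 9/50 = 0.1800
z(H) = 0.5244
z(FA) = -0.9154
d' = z(H) − z(FA) = 0.5244 − (-0.9154) = 1.4398

d-prime = 1.440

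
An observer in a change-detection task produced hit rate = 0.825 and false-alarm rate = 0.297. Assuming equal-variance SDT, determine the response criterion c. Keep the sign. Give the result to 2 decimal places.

c = -0.20

Φ⁻¹(0.825) = 0.9346, Φ⁻¹(0.297) = -0.5330
c = −½·[z(H) + z(FA)] = −0.5 × (0.9346 + (-0.5330)) = -0.2008
c < 0: the observer has a liberal response bias.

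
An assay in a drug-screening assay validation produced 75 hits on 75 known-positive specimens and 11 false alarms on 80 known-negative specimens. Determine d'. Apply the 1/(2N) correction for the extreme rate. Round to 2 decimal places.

The hit rate is 75/75 = 1, so apply the 1/(2N) correction: H → 1 − 1/(2·75) = 0.99333.
z(H) = z(0.99333) = 2.475
z(FA) = z(0.13750) = -1.092
d' = 2.475 − (-1.092) = 3.567

d' = 3.57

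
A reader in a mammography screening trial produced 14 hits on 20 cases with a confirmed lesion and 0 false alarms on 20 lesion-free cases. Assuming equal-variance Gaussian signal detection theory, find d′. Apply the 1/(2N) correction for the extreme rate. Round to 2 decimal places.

The false-alarm rate is 0/20 = 0, so apply the 1/(2N) correction: FA → 1/(2·20) = 0.02500.
z(H) = z(0.70000) = 0.524
z(FA) = z(0.02500) = -1.960
d' = 0.524 − (-1.960) = 2.484

d′ = 2.48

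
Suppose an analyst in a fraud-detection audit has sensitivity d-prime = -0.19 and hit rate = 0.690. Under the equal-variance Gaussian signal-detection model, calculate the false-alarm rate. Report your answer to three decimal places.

false-alarm rate = 0.754

z(hit rate) = z(0.690) = 0.4959
z(FA) = z(H) − d' = 0.4959 − (-0.19) = 0.6859
false-alarm rate = Φ(0.6859) = 0.7536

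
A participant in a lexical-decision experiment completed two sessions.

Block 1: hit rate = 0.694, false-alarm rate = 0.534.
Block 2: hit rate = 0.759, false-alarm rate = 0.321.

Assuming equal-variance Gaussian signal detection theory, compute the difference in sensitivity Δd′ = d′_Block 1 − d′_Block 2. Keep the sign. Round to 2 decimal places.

Δd′ = -0.75

Block 1: z(0.694) = 0.507, z(0.534) = 0.085, d' = 0.422
Block 2: z(0.759) = 0.703, z(0.321) = -0.465, d' = 1.168
Δd' = d'_Block 1 − d'_Block 2 = 0.422 − 1.168 = -0.746
Block 2 has the higher sensitivity.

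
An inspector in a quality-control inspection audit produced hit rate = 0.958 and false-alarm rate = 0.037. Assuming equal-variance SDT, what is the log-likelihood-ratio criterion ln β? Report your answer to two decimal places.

z(H) = 1.728
z(FA) = -1.787
ln β = −½·[z(H)² − z(FA)²] = −0.5 × (2.986 − 3.193) = 0.1035

ln β = 0.10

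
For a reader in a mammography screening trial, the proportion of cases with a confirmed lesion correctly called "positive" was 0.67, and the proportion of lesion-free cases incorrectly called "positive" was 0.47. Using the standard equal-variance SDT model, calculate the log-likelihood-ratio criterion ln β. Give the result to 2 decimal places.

ln β = -0.09

Φ⁻¹(H) = Φ⁻¹(0.67) = 0.440
Φ⁻¹(FA) = Φ⁻¹(0.47) = -0.075
ln β = −½·[z(H)² − z(FA)²] = −0.5 × (0.194 − 0.006) = -0.094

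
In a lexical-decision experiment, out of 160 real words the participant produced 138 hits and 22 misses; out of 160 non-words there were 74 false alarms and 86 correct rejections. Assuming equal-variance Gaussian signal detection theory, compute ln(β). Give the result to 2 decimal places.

H = 138/160 = 0.8625
FA = 74/160 = 0.4625
z(H) = z(0.8625) = 1.092
z(FA) = z(0.4625) = -0.094
ln β = −½·[z(H)² − z(FA)²] = −0.5 × (1.192 − 0.009) = -0.5915

ln β = -0.59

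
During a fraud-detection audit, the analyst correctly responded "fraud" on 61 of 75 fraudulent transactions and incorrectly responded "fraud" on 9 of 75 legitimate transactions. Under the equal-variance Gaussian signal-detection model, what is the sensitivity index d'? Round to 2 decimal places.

d' = 2.07

H = 61/75 = 0.8133
FA = 9/75 = 0.1200
z(H) = z(0.8133) = 0.8901
z(FA) = z(0.1200) = -1.1750
d' = z(H) − z(FA) = 0.8901 − (-1.1750) = 2.0651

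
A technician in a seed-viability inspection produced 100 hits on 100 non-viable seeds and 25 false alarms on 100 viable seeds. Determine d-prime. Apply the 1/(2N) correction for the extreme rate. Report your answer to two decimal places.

d-prime = 3.25

The hit rate is 100/100 = 1, so apply the 1/(2N) correction: H → 1 − 1/(2·100) = 0.99500.
z(H) = z(0.99500) = 2.576
z(FA) = z(0.25000) = -0.674
d' = 2.576 − (-0.674) = 3.250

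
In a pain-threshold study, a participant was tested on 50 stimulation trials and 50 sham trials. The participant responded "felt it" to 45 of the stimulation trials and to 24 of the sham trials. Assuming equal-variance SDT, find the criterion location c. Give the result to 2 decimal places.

c = -0.62

H = 45/50 = 0.9000
FA = 24/50 = 0.4800
z(0.9000) = 1.282, z(0.4800) = -0.050
c = −½·[z(H) + z(FA)] = −0.5 × (1.282 + (-0.050)) = -0.616
c < 0: the participant has a liberal response bias.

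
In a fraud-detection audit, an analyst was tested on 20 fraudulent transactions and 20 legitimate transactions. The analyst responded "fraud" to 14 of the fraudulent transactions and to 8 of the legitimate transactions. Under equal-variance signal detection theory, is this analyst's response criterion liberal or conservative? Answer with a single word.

liberal

z(H) = 0.524, z(FA) = -0.253
c = −½·(z(H) + z(FA)) = -0.1355
c < 0 → liberal criterion (biased toward responding “yes”).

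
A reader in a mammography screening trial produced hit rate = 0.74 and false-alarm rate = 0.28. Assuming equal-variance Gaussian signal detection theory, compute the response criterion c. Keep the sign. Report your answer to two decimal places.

z(H) = 0.643
z(FA) = -0.583
c = −½·[z(H) + z(FA)] = −0.5 × (0.643 + (-0.583)) = -0.030

c = -0.03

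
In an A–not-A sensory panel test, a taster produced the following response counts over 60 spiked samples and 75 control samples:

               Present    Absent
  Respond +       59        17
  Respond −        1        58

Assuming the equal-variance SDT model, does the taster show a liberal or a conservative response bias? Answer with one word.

z(H) = 2.128, z(FA) = -0.750
c = −½·(z(H) + z(FA)) = -0.689
c < 0 → liberal criterion (biased toward responding “yes”).

liberal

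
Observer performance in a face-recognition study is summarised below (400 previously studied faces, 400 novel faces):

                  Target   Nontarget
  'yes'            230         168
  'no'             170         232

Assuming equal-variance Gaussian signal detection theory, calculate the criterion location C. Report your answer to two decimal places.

C = 0.01

H = 230/400 = 0.5750
FA = 168/400 = 0.4200
Φ⁻¹(0.5750) = 0.1891, Φ⁻¹(0.4200) = -0.2019
c = −½·[z(H) + z(FA)] = −0.5 × (0.1891 + (-0.2019)) = 0.0064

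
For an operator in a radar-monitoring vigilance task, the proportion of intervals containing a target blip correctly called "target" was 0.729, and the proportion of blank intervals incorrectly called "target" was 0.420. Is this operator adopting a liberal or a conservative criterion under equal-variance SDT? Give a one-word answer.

liberal

z(H) = 0.610, z(FA) = -0.202
c = −½·(z(H) + z(FA)) = -0.204
c < 0 → liberal criterion (biased toward responding “yes”).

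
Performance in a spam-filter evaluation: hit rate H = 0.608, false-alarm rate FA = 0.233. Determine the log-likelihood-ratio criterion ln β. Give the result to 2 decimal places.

z(0.608) = 0.274, z(0.233) = -0.729
ln β = −½·[z(H)² − z(FA)²] = −0.5 × (0.075 − 0.531) = 0.228

ln β = 0.23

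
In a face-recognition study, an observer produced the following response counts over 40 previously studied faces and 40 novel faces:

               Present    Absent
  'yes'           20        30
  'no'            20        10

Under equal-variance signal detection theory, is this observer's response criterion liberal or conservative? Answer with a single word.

z(H) = 0.000, z(FA) = 0.674
c = −½·(z(H) + z(FA)) = -0.337
c < 0 → liberal criterion (biased toward responding “yes”).

liberal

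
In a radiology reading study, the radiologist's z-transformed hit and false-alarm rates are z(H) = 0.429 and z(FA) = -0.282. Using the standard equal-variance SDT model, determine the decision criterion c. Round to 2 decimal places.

c = −½·[z(H) + z(FA)] = −½·(0.429 + (-0.282)) = -0.0735
c < 0: the radiologist has a liberal response bias.

c = -0.07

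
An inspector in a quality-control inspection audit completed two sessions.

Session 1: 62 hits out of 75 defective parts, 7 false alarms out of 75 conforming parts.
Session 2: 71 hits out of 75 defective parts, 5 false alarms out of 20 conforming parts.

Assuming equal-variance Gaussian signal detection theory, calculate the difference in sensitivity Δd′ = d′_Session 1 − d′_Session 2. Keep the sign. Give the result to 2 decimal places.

Δd′ = -0.03

Session 1: z(0.8267) = 0.941, z(0.0933) = -1.321, d' = 2.262
Session 2: z(0.9467) = 1.614, z(0.2500) = -0.674, d' = 2.288
Δd' = d'_Session 1 − d'_Session 2 = 2.262 − 2.288 = -0.026
Session 2 has the higher sensitivity.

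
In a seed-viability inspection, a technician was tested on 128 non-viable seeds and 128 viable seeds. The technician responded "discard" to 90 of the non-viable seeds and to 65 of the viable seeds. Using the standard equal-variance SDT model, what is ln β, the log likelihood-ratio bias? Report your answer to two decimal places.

H = 90/128 = 0.7031
FA = 65/128 = 0.5078
Φ⁻¹(H) = 0.533
Φ⁻¹(FA) = 0.020
ln β = −½·[z(H)² − z(FA)²] = −0.5 × (0.284 − 0.000) = -0.142

ln β = -0.14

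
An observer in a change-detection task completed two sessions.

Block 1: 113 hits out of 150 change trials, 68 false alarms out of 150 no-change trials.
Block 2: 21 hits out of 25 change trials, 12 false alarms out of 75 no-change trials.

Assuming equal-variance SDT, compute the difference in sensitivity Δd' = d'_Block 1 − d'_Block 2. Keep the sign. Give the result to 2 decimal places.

Δd' = -1.19

Block 1: z(0.7533) = 0.685, z(0.4533) = -0.117, d' = 0.802
Block 2: z(0.8400) = 0.994, z(0.1600) = -0.994, d' = 1.988
Δd' = d'_Block 1 − d'_Block 2 = 0.802 − 1.988 = -1.186
Block 2 has the higher sensitivity.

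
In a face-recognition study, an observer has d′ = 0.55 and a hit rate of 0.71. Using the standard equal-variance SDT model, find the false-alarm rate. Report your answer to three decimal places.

z(hit rate) = z(0.71) = 0.5534
z(FA) = z(H) − d' = 0.5534 − 0.55 = 0.0034
false-alarm rate = Φ(0.0034) = 0.5014

false-alarm rate = 0.501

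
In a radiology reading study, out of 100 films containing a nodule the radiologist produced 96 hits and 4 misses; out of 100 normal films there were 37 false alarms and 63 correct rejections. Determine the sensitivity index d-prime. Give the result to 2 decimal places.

d-prime = 2.08

H = 96/100 = 0.9600
FA = 37/100 = 0.3700
z(0.9600) = 1.7507, z(0.3700) = -0.3319
d' = z(H) − z(FA) = 1.7507 − (-0.3319) = 2.0826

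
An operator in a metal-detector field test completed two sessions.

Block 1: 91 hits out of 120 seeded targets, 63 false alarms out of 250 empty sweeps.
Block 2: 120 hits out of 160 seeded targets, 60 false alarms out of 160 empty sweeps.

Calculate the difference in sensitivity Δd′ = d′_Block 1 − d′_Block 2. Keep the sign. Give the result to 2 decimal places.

Block 1: z(0.7583) = 0.701, z(0.2520) = -0.668, d' = 1.369
Block 2: z(0.7500) = 0.674, z(0.3750) = -0.319, d' = 0.993
Δd' = d'_Block 1 − d'_Block 2 = 1.369 − 0.993 = 0.376
Block 1 has the higher sensitivity.

Δd′ = 0.38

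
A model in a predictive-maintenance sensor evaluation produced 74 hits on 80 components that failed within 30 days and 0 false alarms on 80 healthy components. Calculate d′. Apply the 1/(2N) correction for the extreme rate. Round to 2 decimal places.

The false-alarm rate is 0/80 = 0, so apply the 1/(2N) correction: FA → 1/(2·80) = 0.00625.
z(H) = z(0.92500) = 1.440
z(FA) = z(0.00625) = -2.498
d' = 1.440 − (-2.498) = 3.938

d′ = 3.94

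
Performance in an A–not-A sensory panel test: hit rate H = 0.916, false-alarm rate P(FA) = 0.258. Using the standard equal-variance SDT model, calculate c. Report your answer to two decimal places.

z(0.916) = 1.3787, z(0.258) = -0.6495
c = −½·[z(H) + z(FA)] = −0.5 × (1.3787 + (-0.6495)) = -0.3646
c < 0: the taster has a liberal response bias.

c = -0.36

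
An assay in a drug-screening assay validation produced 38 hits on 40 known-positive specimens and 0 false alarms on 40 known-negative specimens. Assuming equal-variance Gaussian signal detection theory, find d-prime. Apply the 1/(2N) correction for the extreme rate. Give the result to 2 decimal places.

The false-alarm rate is 0/40 = 0, so apply the 1/(2N) correction: FA → 1/(2·40) = 0.01250.
z(H) = z(0.95000) = 1.645
z(FA) = z(0.01250) = -2.241
d' = 1.645 − (-2.241) = 3.886

d-prime = 3.89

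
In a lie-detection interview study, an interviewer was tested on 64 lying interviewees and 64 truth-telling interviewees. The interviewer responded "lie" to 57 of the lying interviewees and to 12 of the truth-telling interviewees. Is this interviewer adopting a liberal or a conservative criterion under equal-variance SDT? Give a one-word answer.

liberal

z(H) = 1.230, z(FA) = -0.887
c = −½·(z(H) + z(FA)) = -0.1715
c < 0 → liberal criterion (biased toward responding “yes”).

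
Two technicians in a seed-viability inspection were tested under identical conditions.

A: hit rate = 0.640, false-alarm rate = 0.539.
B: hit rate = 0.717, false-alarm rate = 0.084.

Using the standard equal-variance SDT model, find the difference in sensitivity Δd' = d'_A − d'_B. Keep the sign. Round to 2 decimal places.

A: z(0.640) = 0.358, z(0.539) = 0.098, d' = 0.260
B: z(0.717) = 0.574, z(0.084) = -1.379, d' = 1.953
Δd' = d'_A − d'_B = 0.260 − 1.953 = -1.693
B has the higher sensitivity.

Δd' = -1.69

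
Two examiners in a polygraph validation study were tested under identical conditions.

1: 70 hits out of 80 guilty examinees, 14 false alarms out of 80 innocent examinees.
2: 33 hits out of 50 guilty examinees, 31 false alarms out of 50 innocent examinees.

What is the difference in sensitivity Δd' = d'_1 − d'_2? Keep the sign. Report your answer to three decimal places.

Δd' = 1.978

1: z(0.8750) = 1.1503, z(0.1750) = -0.9346, d' = 2.0849
2: z(0.6600) = 0.4125, z(0.6200) = 0.3055, d' = 0.1070
Δd' = d'_1 − d'_2 = 2.0849 − 0.1070 = 1.9779
1 has the higher sensitivity.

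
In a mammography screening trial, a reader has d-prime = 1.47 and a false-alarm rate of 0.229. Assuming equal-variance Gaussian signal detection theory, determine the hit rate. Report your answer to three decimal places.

hit rate = 0.767

z(false-alarm rate) = z(0.229) = -0.7421
z(H) = z(FA) + d' = -0.7421 + 1.47 = 0.7279
hit rate = Φ(0.7279) = 0.7667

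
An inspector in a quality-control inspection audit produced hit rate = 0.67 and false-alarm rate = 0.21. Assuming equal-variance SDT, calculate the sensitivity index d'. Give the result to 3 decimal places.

d' = 1.246

z(0.67) = 0.4399, z(0.21) = -0.8064
d' = z(H) − z(FA) = 0.4399 − (-0.8064) = 1.2463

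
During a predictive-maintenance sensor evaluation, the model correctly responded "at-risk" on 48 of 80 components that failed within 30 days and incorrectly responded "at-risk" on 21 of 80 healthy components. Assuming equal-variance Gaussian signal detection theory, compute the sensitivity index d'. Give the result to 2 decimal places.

d' = 0.89

H = 48/80 = 0.6000
FA = 21/80 = 0.2625
z(H) = z(0.6000) = 0.2533
z(FA) = z(0.2625) = -0.6357
d' = z(H) − z(FA) = 0.2533 − (-0.6357) = 0.8890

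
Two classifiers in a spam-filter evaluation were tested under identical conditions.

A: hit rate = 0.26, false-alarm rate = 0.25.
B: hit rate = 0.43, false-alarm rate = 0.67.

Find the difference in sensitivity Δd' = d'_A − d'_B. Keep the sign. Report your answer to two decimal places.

A: z(0.26) = -0.643, z(0.25) = -0.674, d' = 0.031
B: z(0.43) = -0.176, z(0.67) = 0.440, d' = -0.616
Δd' = d'_A − d'_B = 0.031 − (-0.616) = 0.647
A has the higher sensitivity.

Δd' = 0.65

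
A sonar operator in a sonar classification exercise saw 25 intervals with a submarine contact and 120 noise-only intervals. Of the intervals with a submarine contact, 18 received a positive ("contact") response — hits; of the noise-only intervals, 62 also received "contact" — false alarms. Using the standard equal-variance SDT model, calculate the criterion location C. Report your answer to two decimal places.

H = 18/25 = 0.7200
FA = 62/120 = 0.5167
z(H) = 0.5828
z(FA) = 0.0419
c = −½·[z(H) + z(FA)] = −0.5 × (0.5828 + 0.0419) = -0.31235

C = -0.31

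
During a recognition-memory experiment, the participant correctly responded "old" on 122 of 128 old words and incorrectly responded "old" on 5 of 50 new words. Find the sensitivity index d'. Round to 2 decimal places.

d' = 2.96

H = 122/128 = 0.9531
FA = 5/50 = 0.1000
Φ⁻¹(H) = 1.676
Φ⁻¹(FA) = -1.282
d' = z(H) − z(FA) = 1.676 − (-1.282) = 2.958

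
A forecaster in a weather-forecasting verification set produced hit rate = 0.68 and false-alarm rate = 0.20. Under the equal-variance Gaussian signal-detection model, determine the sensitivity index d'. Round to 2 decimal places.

d' = 1.31

z(H) = 0.4677
z(FA) = -0.8416
d' = z(H) − z(FA) = 0.4677 − (-0.8416) = 1.3093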